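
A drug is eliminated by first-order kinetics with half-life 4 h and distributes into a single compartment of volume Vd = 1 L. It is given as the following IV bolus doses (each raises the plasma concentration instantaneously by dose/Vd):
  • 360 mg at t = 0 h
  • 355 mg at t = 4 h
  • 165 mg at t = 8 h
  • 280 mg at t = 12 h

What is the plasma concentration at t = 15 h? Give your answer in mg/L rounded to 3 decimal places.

k = ln 2 / 4 = 0.17329 per h
Dose 1 (360 mg at t=0 h): 360·exp(−0.17329·15) = 26.757 mg/L
Dose 2 (355 mg at t=4 h): 355·exp(−0.17329·11) = 52.771 mg/L
Dose 3 (165 mg at t=8 h): 165·exp(−0.17329·7) = 49.055 mg/L
Dose 4 (280 mg at t=12 h): 280·exp(−0.17329·3) = 166.489 mg/L
C(15) = 26.757 + 52.771 + 49.055 + 166.489 = 295.072 mg/L

295.072 mg/L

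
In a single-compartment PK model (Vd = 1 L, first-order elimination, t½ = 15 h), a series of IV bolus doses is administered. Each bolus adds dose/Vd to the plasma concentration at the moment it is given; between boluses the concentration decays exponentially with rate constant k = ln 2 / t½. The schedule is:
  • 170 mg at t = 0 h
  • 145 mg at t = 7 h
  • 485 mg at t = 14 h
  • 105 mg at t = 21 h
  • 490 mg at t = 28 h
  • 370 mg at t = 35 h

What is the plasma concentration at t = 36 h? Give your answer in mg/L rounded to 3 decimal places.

k = ln 2 / 15 = 0.04621 per h
Dose 1 (170 mg at t=0 h): 170·exp(−0.04621·36) = 32.209 mg/L
Dose 2 (145 mg at t=7 h): 145·exp(−0.04621·29) = 37.964 mg/L
Dose 3 (485 mg at t=14 h): 485·exp(−0.04621·22) = 175.481 mg/L
Dose 4 (105 mg at t=21 h): 105·exp(−0.04621·15) = 52.500 mg/L
Dose 5 (490 mg at t=28 h): 490·exp(−0.04621·8) = 338.569 mg/L
Dose 6 (370 mg at t=35 h): 370·exp(−0.04621·1) = 353.291 mg/L
C(36) = 32.209 + 37.964 + 175.481 + 52.500 + 338.569 + 353.291 = 990.015 mg/L

990.015 mg/L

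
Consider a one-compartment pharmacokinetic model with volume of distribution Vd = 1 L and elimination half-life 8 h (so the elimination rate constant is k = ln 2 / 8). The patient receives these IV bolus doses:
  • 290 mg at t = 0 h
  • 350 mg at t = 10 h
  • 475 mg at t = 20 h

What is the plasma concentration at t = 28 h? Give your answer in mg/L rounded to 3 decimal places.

k = ln 2 / 8 = 0.08664 per h
Dose 1 (290 mg at t=0 h): 290·exp(−0.08664·28) = 25.633 mg/L
Dose 2 (350 mg at t=10 h): 350·exp(−0.08664·18) = 73.578 mg/L
Dose 3 (475 mg at t=20 h): 475·exp(−0.08664·8) = 237.500 mg/L
C(28) = 25.633 + 73.578 + 237.500 = 336.711 mg/L

336.711 mg/L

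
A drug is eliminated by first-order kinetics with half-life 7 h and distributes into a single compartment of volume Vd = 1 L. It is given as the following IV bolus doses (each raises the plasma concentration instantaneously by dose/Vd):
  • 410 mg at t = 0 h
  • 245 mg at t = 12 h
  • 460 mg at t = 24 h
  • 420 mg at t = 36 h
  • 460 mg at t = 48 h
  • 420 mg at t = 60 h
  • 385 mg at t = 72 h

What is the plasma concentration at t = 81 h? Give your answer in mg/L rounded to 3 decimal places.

k = ln 2 / 7 = 0.09902 per h
Dose 1 (410 mg at t=0 h): 410·exp(−0.09902·81) = 0.135 mg/L
Dose 2 (245 mg at t=12 h): 245·exp(−0.09902·69) = 0.264 mg/L
Dose 3 (460 mg at t=24 h): 460·exp(−0.09902·57) = 1.627 mg/L
Dose 4 (420 mg at t=36 h): 420·exp(−0.09902·45) = 4.876 mg/L
Dose 5 (460 mg at t=48 h): 460·exp(−0.09902·33) = 17.523 mg/L
Dose 6 (420 mg at t=60 h): 420·exp(−0.09902·21) = 52.500 mg/L
Dose 7 (385 mg at t=72 h): 385·exp(−0.09902·9) = 157.915 mg/L
C(81) = 0.135 + 0.264 + 1.627 + 4.876 + 17.523 + 52.500 + 157.915 = 234.840 mg/L

234.840 mg/L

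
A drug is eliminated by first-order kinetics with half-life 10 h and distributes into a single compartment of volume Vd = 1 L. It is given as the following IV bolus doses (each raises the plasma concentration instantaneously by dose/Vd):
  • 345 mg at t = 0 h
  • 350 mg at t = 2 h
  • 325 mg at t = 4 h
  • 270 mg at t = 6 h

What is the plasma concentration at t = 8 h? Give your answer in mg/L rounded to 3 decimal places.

910.417 mg/L

k = ln 2 / 10 = 0.06931 per h
Dose 1 (345 mg at t=0 h): 345·exp(−0.06931·8) = 198.150 mg/L
Dose 2 (350 mg at t=2 h): 350·exp(−0.06931·6) = 230.914 mg/L
Dose 3 (325 mg at t=4 h): 325·exp(−0.06931·4) = 246.304 mg/L
Dose 4 (270 mg at t=6 h): 270·exp(−0.06931·2) = 235.049 mg/L
C(8) = 198.150 + 230.914 + 246.304 + 235.049 = 910.417 mg/L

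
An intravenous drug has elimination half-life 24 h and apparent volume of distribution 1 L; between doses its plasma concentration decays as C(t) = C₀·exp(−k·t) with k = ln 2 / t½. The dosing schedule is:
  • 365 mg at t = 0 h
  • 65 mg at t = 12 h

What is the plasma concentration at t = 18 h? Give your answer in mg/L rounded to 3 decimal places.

k = ln 2 / 24 = 0.02888 per h
Dose 1 (365 mg at t=0 h): 365·exp(−0.02888·18) = 217.030 mg/L
Dose 2 (65 mg at t=12 h): 65·exp(−0.02888·6) = 54.658 mg/L
C(18) = 217.030 + 54.658 = 271.689 mg/L

271.689 mg/L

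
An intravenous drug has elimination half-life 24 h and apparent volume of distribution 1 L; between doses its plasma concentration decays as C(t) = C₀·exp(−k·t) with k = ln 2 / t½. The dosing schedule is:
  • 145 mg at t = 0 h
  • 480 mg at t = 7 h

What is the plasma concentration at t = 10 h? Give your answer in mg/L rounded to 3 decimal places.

k = ln 2 / 24 = 0.02888 per h
Dose 1 (145 mg at t=0 h): 145·exp(−0.02888·10) = 108.627 mg/L
Dose 2 (480 mg at t=7 h): 480·exp(−0.02888·3) = 440.162 mg/L
C(10) = 108.627 + 440.162 = 548.789 mg/L

548.789 mg/L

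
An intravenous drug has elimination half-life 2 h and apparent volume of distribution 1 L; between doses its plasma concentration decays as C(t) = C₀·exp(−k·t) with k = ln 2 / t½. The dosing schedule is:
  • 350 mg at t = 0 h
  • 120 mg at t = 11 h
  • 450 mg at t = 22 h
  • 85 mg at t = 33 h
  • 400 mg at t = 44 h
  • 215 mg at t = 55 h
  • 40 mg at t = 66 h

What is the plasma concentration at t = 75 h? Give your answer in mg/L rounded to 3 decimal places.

k = ln 2 / 2 = 0.34657 per h
Dose 1 (350 mg at t=0 h): 350·exp(−0.34657·75) = 0.000 mg/L
Dose 2 (120 mg at t=11 h): 120·exp(−0.34657·64) = 0.000 mg/L
Dose 3 (450 mg at t=22 h): 450·exp(−0.34657·53) = 0.000 mg/L
Dose 4 (85 mg at t=33 h): 85·exp(−0.34657·42) = 0.000 mg/L
Dose 5 (400 mg at t=44 h): 400·exp(−0.34657·31) = 0.009 mg/L
Dose 6 (215 mg at t=55 h): 215·exp(−0.34657·20) = 0.210 mg/L
Dose 7 (40 mg at t=66 h): 40·exp(−0.34657·9) = 1.768 mg/L
C(75) = 0.000 + 0.000 + 0.000 + 0.000 + 0.009 + 0.210 + 1.768 = 1.986 mg/L

1.986 mg/L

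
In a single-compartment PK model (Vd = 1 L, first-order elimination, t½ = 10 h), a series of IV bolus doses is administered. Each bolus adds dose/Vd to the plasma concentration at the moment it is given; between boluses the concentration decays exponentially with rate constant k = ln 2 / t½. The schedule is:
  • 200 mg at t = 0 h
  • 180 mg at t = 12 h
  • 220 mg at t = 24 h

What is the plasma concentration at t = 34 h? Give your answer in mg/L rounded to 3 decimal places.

168.121 mg/L

k = ln 2 / 10 = 0.06931 per h
Dose 1 (200 mg at t=0 h): 200·exp(−0.06931·34) = 18.946 mg/L
Dose 2 (180 mg at t=12 h): 180·exp(−0.06931·22) = 39.175 mg/L
Dose 3 (220 mg at t=24 h): 220·exp(−0.06931·10) = 110.000 mg/L
C(34) = 18.946 + 39.175 + 110.000 = 168.121 mg/L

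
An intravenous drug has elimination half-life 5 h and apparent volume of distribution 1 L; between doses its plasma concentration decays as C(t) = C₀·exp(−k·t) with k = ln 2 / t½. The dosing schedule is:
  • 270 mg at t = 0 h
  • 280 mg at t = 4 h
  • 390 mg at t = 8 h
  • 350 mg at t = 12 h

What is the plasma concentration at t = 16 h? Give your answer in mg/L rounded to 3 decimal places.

k = ln 2 / 5 = 0.13863 per h
Dose 1 (270 mg at t=0 h): 270·exp(−0.13863·16) = 29.381 mg/L
Dose 2 (280 mg at t=4 h): 280·exp(−0.13863·12) = 53.050 mg/L
Dose 3 (390 mg at t=8 h): 390·exp(−0.13863·8) = 128.652 mg/L
Dose 4 (350 mg at t=12 h): 350·exp(−0.13863·4) = 201.022 mg/L
C(16) = 29.381 + 53.050 + 128.652 + 201.022 = 412.105 mg/L

412.105 mg/L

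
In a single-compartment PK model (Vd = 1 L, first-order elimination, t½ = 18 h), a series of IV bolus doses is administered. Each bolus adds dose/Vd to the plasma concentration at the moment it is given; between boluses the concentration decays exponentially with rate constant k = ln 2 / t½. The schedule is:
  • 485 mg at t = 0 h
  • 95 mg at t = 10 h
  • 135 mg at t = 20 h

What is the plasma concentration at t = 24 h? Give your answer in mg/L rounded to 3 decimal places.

k = ln 2 / 18 = 0.03851 per h
Dose 1 (485 mg at t=0 h): 485·exp(−0.03851·24) = 192.472 mg/L
Dose 2 (95 mg at t=10 h): 95·exp(−0.03851·14) = 55.410 mg/L
Dose 3 (135 mg at t=20 h): 135·exp(−0.03851·4) = 115.728 mg/L
C(24) = 192.472 + 55.410 + 115.728 = 363.610 mg/L

363.610 mg/L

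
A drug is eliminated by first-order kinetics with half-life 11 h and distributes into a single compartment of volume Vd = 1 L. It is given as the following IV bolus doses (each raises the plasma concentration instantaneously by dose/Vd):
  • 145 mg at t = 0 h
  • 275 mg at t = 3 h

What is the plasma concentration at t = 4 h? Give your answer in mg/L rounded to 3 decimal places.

k = ln 2 / 11 = 0.06301 per h
Dose 1 (145 mg at t=0 h): 145·exp(−0.06301·4) = 112.694 mg/L
Dose 2 (275 mg at t=3 h): 275·exp(−0.06301·1) = 258.206 mg/L
C(4) = 112.694 + 258.206 = 370.900 mg/L

370.900 mg/L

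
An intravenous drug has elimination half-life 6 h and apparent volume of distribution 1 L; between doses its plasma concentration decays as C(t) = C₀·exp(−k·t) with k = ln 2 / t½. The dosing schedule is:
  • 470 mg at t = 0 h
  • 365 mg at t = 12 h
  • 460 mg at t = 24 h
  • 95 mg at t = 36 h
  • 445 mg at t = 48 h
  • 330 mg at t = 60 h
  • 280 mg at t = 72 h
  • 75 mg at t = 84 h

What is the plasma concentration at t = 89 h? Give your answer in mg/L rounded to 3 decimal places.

97.383 mg/L

k = ln 2 / 6 = 0.11552 per h
Dose 1 (470 mg at t=0 h): 470·exp(−0.11552·89) = 0.016 mg/L
Dose 2 (365 mg at t=12 h): 365·exp(−0.11552·77) = 0.050 mg/L
Dose 3 (460 mg at t=24 h): 460·exp(−0.11552·65) = 0.252 mg/L
Dose 4 (95 mg at t=36 h): 95·exp(−0.11552·53) = 0.208 mg/L
Dose 5 (445 mg at t=48 h): 445·exp(−0.11552·41) = 3.902 mg/L
Dose 6 (330 mg at t=60 h): 330·exp(−0.11552·29) = 11.575 mg/L
Dose 7 (280 mg at t=72 h): 280·exp(−0.11552·17) = 39.286 mg/L
Dose 8 (75 mg at t=84 h): 75·exp(−0.11552·5) = 42.092 mg/L
C(89) = 0.016 + 0.050 + 0.252 + 0.208 + 3.902 + 11.575 + 39.286 + 42.092 = 97.383 mg/L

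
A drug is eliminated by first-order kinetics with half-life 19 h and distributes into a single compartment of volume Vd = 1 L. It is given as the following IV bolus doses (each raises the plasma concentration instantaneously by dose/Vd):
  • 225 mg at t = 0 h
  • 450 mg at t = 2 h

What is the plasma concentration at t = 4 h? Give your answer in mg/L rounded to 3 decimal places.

612.786 mg/L

k = ln 2 / 19 = 0.03648 per h
Dose 1 (225 mg at t=0 h): 225·exp(−0.03648·4) = 194.450 mg/L
Dose 2 (450 mg at t=2 h): 450·exp(−0.03648·2) = 418.336 mg/L
C(4) = 194.450 + 418.336 = 612.786 mg/L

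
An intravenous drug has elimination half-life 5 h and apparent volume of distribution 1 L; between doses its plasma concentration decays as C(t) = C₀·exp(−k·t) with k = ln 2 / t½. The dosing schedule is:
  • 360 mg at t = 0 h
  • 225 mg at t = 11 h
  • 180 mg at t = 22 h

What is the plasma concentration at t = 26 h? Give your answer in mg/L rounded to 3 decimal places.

k = ln 2 / 5 = 0.13863 per h
Dose 1 (360 mg at t=0 h): 360·exp(−0.13863·26) = 9.794 mg/L
Dose 2 (225 mg at t=11 h): 225·exp(−0.13863·15) = 28.125 mg/L
Dose 3 (180 mg at t=22 h): 180·exp(−0.13863·4) = 103.383 mg/L
C(26) = 9.794 + 28.125 + 103.383 = 141.302 mg/L

141.302 mg/L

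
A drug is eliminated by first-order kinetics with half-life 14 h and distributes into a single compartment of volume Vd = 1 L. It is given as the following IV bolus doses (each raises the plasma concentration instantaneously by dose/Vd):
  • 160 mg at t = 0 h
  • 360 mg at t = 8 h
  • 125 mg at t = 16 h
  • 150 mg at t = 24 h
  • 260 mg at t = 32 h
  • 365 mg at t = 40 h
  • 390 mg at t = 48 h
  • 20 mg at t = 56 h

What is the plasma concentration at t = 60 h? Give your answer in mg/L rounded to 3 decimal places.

507.320 mg/L

k = ln 2 / 14 = 0.04951 per h
Dose 1 (160 mg at t=0 h): 160·exp(−0.04951·60) = 8.203 mg/L
Dose 2 (360 mg at t=8 h): 360·exp(−0.04951·52) = 27.428 mg/L
Dose 3 (125 mg at t=16 h): 125·exp(−0.04951·44) = 14.152 mg/L
Dose 4 (150 mg at t=24 h): 150·exp(−0.04951·36) = 25.236 mg/L
Dose 5 (260 mg at t=32 h): 260·exp(−0.04951·28) = 65.000 mg/L
Dose 6 (365 mg at t=40 h): 365·exp(−0.04951·20) = 135.597 mg/L
Dose 7 (390 mg at t=48 h): 390·exp(−0.04951·12) = 215.297 mg/L
Dose 8 (20 mg at t=56 h): 20·exp(−0.04951·4) = 16.407 mg/L
C(60) = 8.203 + 27.428 + 14.152 + 25.236 + 65.000 + 135.597 + 215.297 + 16.407 = 507.320 mg/L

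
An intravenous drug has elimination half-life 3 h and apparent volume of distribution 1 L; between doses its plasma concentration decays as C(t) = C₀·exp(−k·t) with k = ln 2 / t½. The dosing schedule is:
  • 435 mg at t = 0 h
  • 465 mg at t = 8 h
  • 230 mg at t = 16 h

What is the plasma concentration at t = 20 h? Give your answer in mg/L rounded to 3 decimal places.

k = ln 2 / 3 = 0.23105 per h
Dose 1 (435 mg at t=0 h): 435·exp(−0.23105·20) = 4.282 mg/L
Dose 2 (465 mg at t=8 h): 465·exp(−0.23105·12) = 29.062 mg/L
Dose 3 (230 mg at t=16 h): 230·exp(−0.23105·4) = 91.276 mg/L
C(20) = 4.282 + 29.062 + 91.276 = 124.620 mg/L

124.620 mg/L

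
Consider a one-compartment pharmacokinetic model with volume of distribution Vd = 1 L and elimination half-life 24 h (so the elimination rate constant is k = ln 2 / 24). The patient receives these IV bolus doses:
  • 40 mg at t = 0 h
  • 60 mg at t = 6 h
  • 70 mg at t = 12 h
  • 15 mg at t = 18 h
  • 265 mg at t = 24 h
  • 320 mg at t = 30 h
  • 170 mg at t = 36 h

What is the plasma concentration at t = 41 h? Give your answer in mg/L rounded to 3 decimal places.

k = ln 2 / 24 = 0.02888 per h
Dose 1 (40 mg at t=0 h): 40·exp(−0.02888·41) = 12.241 mg/L
Dose 2 (60 mg at t=6 h): 60·exp(−0.02888·35) = 21.835 mg/L
Dose 3 (70 mg at t=12 h): 70·exp(−0.02888·29) = 30.294 mg/L
Dose 4 (15 mg at t=18 h): 15·exp(−0.02888·23) = 7.720 mg/L
Dose 5 (265 mg at t=24 h): 265·exp(−0.02888·17) = 162.187 mg/L
Dose 6 (320 mg at t=30 h): 320·exp(−0.02888·11) = 232.905 mg/L
Dose 7 (170 mg at t=36 h): 170·exp(−0.02888·5) = 147.141 mg/L
C(41) = 12.241 + 21.835 + 30.294 + 7.720 + 162.187 + 232.905 + 147.141 = 614.322 mg/L

614.322 mg/L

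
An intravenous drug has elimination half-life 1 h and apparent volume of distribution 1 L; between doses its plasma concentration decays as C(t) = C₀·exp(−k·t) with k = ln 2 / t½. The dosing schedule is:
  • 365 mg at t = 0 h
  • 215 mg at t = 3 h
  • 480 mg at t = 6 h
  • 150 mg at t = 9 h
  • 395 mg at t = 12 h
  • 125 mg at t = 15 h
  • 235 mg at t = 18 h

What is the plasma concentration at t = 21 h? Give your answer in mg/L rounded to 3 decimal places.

32.152 mg/L

k = ln 2 / 1 = 0.69315 per h
Dose 1 (365 mg at t=0 h): 365·exp(−0.69315·21) = 0.000 mg/L
Dose 2 (215 mg at t=3 h): 215·exp(−0.69315·18) = 0.001 mg/L
Dose 3 (480 mg at t=6 h): 480·exp(−0.69315·15) = 0.015 mg/L
Dose 4 (150 mg at t=9 h): 150·exp(−0.69315·12) = 0.037 mg/L
Dose 5 (395 mg at t=12 h): 395·exp(−0.69315·9) = 0.771 mg/L
Dose 6 (125 mg at t=15 h): 125·exp(−0.69315·6) = 1.953 mg/L
Dose 7 (235 mg at t=18 h): 235·exp(−0.69315·3) = 29.375 mg/L
C(21) = 0.000 + 0.001 + 0.015 + 0.037 + 0.771 + 1.953 + 29.375 = 32.152 mg/L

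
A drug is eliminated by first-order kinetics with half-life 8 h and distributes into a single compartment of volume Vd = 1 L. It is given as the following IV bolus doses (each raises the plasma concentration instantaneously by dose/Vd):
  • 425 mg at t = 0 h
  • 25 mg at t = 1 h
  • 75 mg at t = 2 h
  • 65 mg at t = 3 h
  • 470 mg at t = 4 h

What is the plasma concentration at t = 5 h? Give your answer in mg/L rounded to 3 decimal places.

836.739 mg/L

k = ln 2 / 8 = 0.08664 per h
Dose 1 (425 mg at t=0 h): 425·exp(−0.08664·5) = 275.578 mg/L
Dose 2 (25 mg at t=1 h): 25·exp(−0.08664·4) = 17.678 mg/L
Dose 3 (75 mg at t=2 h): 75·exp(−0.08664·3) = 57.833 mg/L
Dose 4 (65 mg at t=3 h): 65·exp(−0.08664·2) = 54.658 mg/L
Dose 5 (470 mg at t=4 h): 470·exp(−0.08664·1) = 430.992 mg/L
C(5) = 275.578 + 17.678 + 57.833 + 54.658 + 430.992 = 836.739 mg/L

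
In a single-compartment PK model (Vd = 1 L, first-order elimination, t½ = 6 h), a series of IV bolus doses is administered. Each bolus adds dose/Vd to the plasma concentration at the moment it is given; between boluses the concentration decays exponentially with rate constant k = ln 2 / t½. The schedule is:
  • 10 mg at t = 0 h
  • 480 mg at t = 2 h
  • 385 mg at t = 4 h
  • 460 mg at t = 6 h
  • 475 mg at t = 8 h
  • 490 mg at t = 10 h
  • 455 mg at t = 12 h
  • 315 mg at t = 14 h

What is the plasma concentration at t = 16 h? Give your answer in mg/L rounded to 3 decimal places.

1308.111 mg/L

k = ln 2 / 6 = 0.11552 per h
Dose 1 (10 mg at t=0 h): 10·exp(−0.11552·16) = 1.575 mg/L
Dose 2 (480 mg at t=2 h): 480·exp(−0.11552·14) = 95.244 mg/L
Dose 3 (385 mg at t=4 h): 385·exp(−0.11552·12) = 96.250 mg/L
Dose 4 (460 mg at t=6 h): 460·exp(−0.11552·10) = 144.891 mg/L
Dose 5 (475 mg at t=8 h): 475·exp(−0.11552·8) = 188.504 mg/L
Dose 6 (490 mg at t=10 h): 490·exp(−0.11552·6) = 245.000 mg/L
Dose 7 (455 mg at t=12 h): 455·exp(−0.11552·4) = 286.632 mg/L
Dose 8 (315 mg at t=14 h): 315·exp(−0.11552·2) = 250.016 mg/L
C(16) = 1.575 + 95.244 + 96.250 + 144.891 + 188.504 + 245.000 + 286.632 + 250.016 = 1308.111 mg/L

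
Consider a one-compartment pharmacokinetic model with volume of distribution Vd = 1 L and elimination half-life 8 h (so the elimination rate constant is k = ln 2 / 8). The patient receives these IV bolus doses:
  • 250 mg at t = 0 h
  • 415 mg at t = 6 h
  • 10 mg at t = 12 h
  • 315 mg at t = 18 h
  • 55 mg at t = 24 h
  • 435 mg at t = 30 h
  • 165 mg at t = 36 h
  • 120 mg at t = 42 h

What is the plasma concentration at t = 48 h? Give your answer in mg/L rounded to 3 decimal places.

266.677 mg/L

k = ln 2 / 8 = 0.08664 per h
Dose 1 (250 mg at t=0 h): 250·exp(−0.08664·48) = 3.906 mg/L
Dose 2 (415 mg at t=6 h): 415·exp(−0.08664·42) = 10.905 mg/L
Dose 3 (10 mg at t=12 h): 10·exp(−0.08664·36) = 0.442 mg/L
Dose 4 (315 mg at t=18 h): 315·exp(−0.08664·30) = 23.413 mg/L
Dose 5 (55 mg at t=24 h): 55·exp(−0.08664·24) = 6.875 mg/L
Dose 6 (435 mg at t=30 h): 435·exp(−0.08664·18) = 91.447 mg/L
Dose 7 (165 mg at t=36 h): 165·exp(−0.08664·12) = 58.336 mg/L
Dose 8 (120 mg at t=42 h): 120·exp(−0.08664·6) = 71.352 mg/L
C(48) = 3.906 + 10.905 + 0.442 + 23.413 + 6.875 + 91.447 + 58.336 + 71.352 = 266.677 mg/L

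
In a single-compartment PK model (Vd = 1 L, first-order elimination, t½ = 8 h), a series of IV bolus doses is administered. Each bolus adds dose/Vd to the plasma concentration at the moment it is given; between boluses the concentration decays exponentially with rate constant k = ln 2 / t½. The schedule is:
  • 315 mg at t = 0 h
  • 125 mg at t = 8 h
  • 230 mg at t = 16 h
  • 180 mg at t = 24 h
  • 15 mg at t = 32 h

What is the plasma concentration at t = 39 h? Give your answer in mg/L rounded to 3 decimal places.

k = ln 2 / 8 = 0.08664 per h
Dose 1 (315 mg at t=0 h): 315·exp(−0.08664·39) = 10.735 mg/L
Dose 2 (125 mg at t=8 h): 125·exp(−0.08664·31) = 8.520 mg/L
Dose 3 (230 mg at t=16 h): 230·exp(−0.08664·23) = 31.352 mg/L
Dose 4 (180 mg at t=24 h): 180·exp(−0.08664·15) = 49.073 mg/L
Dose 5 (15 mg at t=32 h): 15·exp(−0.08664·7) = 8.179 mg/L
C(39) = 10.735 + 8.520 + 31.352 + 49.073 + 8.179 = 107.858 mg/L

107.858 mg/L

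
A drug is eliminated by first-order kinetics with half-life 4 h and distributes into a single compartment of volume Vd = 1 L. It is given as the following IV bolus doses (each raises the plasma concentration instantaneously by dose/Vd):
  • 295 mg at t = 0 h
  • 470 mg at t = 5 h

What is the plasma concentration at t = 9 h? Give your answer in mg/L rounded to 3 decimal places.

k = ln 2 / 4 = 0.17329 per h
Dose 1 (295 mg at t=0 h): 295·exp(−0.17329·9) = 62.016 mg/L
Dose 2 (470 mg at t=5 h): 470·exp(−0.17329·4) = 235.000 mg/L
C(9) = 62.016 + 235.000 = 297.016 mg/L

297.016 mg/L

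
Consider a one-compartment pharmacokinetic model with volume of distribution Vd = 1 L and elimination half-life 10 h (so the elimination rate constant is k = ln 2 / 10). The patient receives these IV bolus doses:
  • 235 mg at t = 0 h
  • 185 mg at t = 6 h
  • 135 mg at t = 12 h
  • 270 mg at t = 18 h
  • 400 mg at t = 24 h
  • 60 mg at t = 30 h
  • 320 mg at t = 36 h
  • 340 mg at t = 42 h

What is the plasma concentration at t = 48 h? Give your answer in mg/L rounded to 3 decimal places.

k = ln 2 / 10 = 0.06931 per h
Dose 1 (235 mg at t=0 h): 235·exp(−0.06931·48) = 8.436 mg/L
Dose 2 (185 mg at t=6 h): 185·exp(−0.06931·42) = 10.066 mg/L
Dose 3 (135 mg at t=12 h): 135·exp(−0.06931·36) = 11.133 mg/L
Dose 4 (270 mg at t=18 h): 270·exp(−0.06931·30) = 33.750 mg/L
Dose 5 (400 mg at t=24 h): 400·exp(−0.06931·24) = 75.786 mg/L
Dose 6 (60 mg at t=30 h): 60·exp(−0.06931·18) = 17.230 mg/L
Dose 7 (320 mg at t=36 h): 320·exp(−0.06931·12) = 139.288 mg/L
Dose 8 (340 mg at t=42 h): 340·exp(−0.06931·6) = 224.316 mg/L
C(48) = 8.436 + 10.066 + 11.133 + 33.750 + 75.786 + 17.230 + 139.288 + 224.316 = 520.006 mg/L

520.006 mg/L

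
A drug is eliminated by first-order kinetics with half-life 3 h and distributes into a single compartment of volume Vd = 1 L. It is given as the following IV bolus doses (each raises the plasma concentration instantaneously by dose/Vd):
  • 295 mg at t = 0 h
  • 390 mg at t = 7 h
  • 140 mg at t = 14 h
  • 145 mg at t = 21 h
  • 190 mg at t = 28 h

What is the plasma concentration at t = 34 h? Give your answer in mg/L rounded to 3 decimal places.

56.947 mg/L

k = ln 2 / 3 = 0.23105 per h
Dose 1 (295 mg at t=0 h): 295·exp(−0.23105·34) = 0.114 mg/L
Dose 2 (390 mg at t=7 h): 390·exp(−0.23105·27) = 0.762 mg/L
Dose 3 (140 mg at t=14 h): 140·exp(−0.23105·20) = 1.378 mg/L
Dose 4 (145 mg at t=21 h): 145·exp(−0.23105·13) = 7.193 mg/L
Dose 5 (190 mg at t=28 h): 190·exp(−0.23105·6) = 47.500 mg/L
C(34) = 0.114 + 0.762 + 1.378 + 7.193 + 47.500 = 56.947 mg/L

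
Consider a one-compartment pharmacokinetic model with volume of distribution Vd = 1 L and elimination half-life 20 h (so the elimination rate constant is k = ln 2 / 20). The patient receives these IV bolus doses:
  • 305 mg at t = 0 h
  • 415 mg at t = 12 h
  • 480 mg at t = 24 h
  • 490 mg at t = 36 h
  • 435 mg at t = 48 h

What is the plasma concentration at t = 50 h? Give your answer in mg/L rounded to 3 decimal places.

1067.554 mg/L

k = ln 2 / 20 = 0.03466 per h
Dose 1 (305 mg at t=0 h): 305·exp(−0.03466·50) = 53.917 mg/L
Dose 2 (415 mg at t=12 h): 415·exp(−0.03466·38) = 111.196 mg/L
Dose 3 (480 mg at t=24 h): 480·exp(−0.03466·26) = 194.941 mg/L
Dose 4 (490 mg at t=36 h): 490·exp(−0.03466·14) = 301.630 mg/L
Dose 5 (435 mg at t=48 h): 435·exp(−0.03466·2) = 405.869 mg/L
C(50) = 53.917 + 111.196 + 194.941 + 301.630 + 405.869 = 1067.554 mg/L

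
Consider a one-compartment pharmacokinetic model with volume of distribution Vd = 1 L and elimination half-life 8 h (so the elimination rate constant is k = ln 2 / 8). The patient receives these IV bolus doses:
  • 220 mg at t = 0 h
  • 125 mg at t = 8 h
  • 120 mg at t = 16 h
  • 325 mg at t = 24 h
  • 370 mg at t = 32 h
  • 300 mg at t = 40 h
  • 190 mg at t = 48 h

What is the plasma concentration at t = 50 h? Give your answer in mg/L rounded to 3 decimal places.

410.331 mg/L

k = ln 2 / 8 = 0.08664 per h
Dose 1 (220 mg at t=0 h): 220·exp(−0.08664·50) = 2.891 mg/L
Dose 2 (125 mg at t=8 h): 125·exp(−0.08664·42) = 3.285 mg/L
Dose 3 (120 mg at t=16 h): 120·exp(−0.08664·34) = 6.307 mg/L
Dose 4 (325 mg at t=24 h): 325·exp(−0.08664·26) = 34.161 mg/L
Dose 5 (370 mg at t=32 h): 370·exp(−0.08664·18) = 77.783 mg/L
Dose 6 (300 mg at t=40 h): 300·exp(−0.08664·10) = 126.134 mg/L
Dose 7 (190 mg at t=48 h): 190·exp(−0.08664·2) = 159.770 mg/L
C(50) = 2.891 + 3.285 + 6.307 + 34.161 + 77.783 + 126.134 + 159.770 = 410.331 mg/L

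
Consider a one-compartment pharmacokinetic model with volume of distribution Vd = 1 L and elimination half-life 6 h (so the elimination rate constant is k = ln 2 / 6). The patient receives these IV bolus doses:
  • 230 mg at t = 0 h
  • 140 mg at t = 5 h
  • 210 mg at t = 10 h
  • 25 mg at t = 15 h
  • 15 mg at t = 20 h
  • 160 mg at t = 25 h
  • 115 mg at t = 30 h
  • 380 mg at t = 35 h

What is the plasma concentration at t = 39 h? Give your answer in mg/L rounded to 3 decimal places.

327.688 mg/L

k = ln 2 / 6 = 0.11552 per h
Dose 1 (230 mg at t=0 h): 230·exp(−0.11552·39) = 2.541 mg/L
Dose 2 (140 mg at t=5 h): 140·exp(−0.11552·34) = 2.756 mg/L
Dose 3 (210 mg at t=10 h): 210·exp(−0.11552·29) = 7.366 mg/L
Dose 4 (25 mg at t=15 h): 25·exp(−0.11552·24) = 1.562 mg/L
Dose 5 (15 mg at t=20 h): 15·exp(−0.11552·19) = 1.670 mg/L
Dose 6 (160 mg at t=25 h): 160·exp(−0.11552·14) = 31.748 mg/L
Dose 7 (115 mg at t=30 h): 115·exp(−0.11552·9) = 40.659 mg/L
Dose 8 (380 mg at t=35 h): 380·exp(−0.11552·4) = 239.385 mg/L
C(39) = 2.541 + 2.756 + 7.366 + 1.562 + 1.670 + 31.748 + 40.659 + 239.385 = 327.688 mg/L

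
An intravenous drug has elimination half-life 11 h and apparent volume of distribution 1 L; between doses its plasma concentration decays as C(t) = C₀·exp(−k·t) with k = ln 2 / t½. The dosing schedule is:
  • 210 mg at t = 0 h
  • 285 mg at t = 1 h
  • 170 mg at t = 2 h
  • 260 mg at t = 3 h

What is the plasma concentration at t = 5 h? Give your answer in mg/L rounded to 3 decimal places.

k = ln 2 / 11 = 0.06301 per h
Dose 1 (210 mg at t=0 h): 210·exp(−0.06301·5) = 153.245 mg/L
Dose 2 (285 mg at t=1 h): 285·exp(−0.06301·4) = 221.503 mg/L
Dose 3 (170 mg at t=2 h): 170·exp(−0.06301·3) = 140.718 mg/L
Dose 4 (260 mg at t=3 h): 260·exp(−0.06301·2) = 229.214 mg/L
C(5) = 153.245 + 221.503 + 140.718 + 229.214 = 744.680 mg/L

744.680 mg/L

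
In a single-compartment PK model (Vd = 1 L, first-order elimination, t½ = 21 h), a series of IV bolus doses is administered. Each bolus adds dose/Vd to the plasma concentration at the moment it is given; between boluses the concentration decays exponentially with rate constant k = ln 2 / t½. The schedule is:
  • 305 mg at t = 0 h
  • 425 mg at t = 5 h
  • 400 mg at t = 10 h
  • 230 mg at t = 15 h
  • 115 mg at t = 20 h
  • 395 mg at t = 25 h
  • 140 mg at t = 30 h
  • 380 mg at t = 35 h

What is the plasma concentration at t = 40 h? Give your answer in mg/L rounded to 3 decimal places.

k = ln 2 / 21 = 0.03301 per h
Dose 1 (305 mg at t=0 h): 305·exp(−0.03301·40) = 81.453 mg/L
Dose 2 (425 mg at t=5 h): 425·exp(−0.03301·35) = 133.867 mg/L
Dose 3 (400 mg at t=10 h): 400·exp(−0.03301·30) = 148.599 mg/L
Dose 4 (230 mg at t=15 h): 230·exp(−0.03301·25) = 100.776 mg/L
Dose 5 (115 mg at t=20 h): 115·exp(−0.03301·20) = 59.430 mg/L
Dose 6 (395 mg at t=25 h): 395·exp(−0.03301·15) = 240.755 mg/L
Dose 7 (140 mg at t=30 h): 140·exp(−0.03301·10) = 100.642 mg/L
Dose 8 (380 mg at t=35 h): 380·exp(−0.03301·5) = 322.188 mg/L
C(40) = 81.453 + 133.867 + 148.599 + 100.776 + 59.430 + 240.755 + 100.642 + 322.188 = 1187.711 mg/L

1187.711 mg/L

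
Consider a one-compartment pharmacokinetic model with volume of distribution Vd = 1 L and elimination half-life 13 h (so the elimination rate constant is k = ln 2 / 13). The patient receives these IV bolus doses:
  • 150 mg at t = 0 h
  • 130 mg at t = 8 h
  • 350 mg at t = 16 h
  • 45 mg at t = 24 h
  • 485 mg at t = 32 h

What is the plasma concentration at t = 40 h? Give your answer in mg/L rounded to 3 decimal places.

k = ln 2 / 13 = 0.05332 per h
Dose 1 (150 mg at t=0 h): 150·exp(−0.05332·40) = 17.776 mg/L
Dose 2 (130 mg at t=8 h): 130·exp(−0.05332·32) = 23.602 mg/L
Dose 3 (350 mg at t=16 h): 350·exp(−0.05332·24) = 97.347 mg/L
Dose 4 (45 mg at t=24 h): 45·exp(−0.05332·16) = 19.174 mg/L
Dose 5 (485 mg at t=32 h): 485·exp(−0.05332·8) = 316.587 mg/L
C(40) = 17.776 + 23.602 + 97.347 + 19.174 + 316.587 = 474.485 mg/L

474.485 mg/L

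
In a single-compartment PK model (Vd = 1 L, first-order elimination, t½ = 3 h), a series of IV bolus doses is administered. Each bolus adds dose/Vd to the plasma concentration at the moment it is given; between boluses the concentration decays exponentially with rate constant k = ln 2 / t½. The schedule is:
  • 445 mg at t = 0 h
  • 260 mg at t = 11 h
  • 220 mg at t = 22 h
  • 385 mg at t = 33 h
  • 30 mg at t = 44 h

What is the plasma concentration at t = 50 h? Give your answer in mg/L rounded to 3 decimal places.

k = ln 2 / 3 = 0.23105 per h
Dose 1 (445 mg at t=0 h): 445·exp(−0.23105·50) = 0.004 mg/L
Dose 2 (260 mg at t=11 h): 260·exp(−0.23105·39) = 0.032 mg/L
Dose 3 (220 mg at t=22 h): 220·exp(−0.23105·28) = 0.341 mg/L
Dose 4 (385 mg at t=33 h): 385·exp(−0.23105·17) = 7.579 mg/L
Dose 5 (30 mg at t=44 h): 30·exp(−0.23105·6) = 7.500 mg/L
C(50) = 0.004 + 0.032 + 0.341 + 7.579 + 7.500 = 15.456 mg/L

15.456 mg/L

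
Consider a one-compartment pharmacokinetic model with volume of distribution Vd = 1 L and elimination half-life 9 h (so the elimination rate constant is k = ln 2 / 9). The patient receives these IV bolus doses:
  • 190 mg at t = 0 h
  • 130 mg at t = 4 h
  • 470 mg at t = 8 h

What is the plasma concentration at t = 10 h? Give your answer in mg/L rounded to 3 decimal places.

k = ln 2 / 9 = 0.07702 per h
Dose 1 (190 mg at t=0 h): 190·exp(−0.07702·10) = 87.958 mg/L
Dose 2 (130 mg at t=4 h): 130·exp(−0.07702·6) = 81.895 mg/L
Dose 3 (470 mg at t=8 h): 470·exp(−0.07702·2) = 402.905 mg/L
C(10) = 87.958 + 81.895 + 402.905 = 572.758 mg/L

572.758 mg/L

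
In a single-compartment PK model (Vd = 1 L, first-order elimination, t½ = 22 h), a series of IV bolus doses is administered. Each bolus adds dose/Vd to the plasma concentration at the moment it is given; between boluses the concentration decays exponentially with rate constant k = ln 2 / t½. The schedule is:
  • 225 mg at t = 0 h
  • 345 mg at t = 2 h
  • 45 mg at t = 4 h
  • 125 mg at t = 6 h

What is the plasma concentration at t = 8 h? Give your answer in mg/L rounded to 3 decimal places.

617.484 mg/L

k = ln 2 / 22 = 0.03151 per h
Dose 1 (225 mg at t=0 h): 225·exp(−0.03151·8) = 174.871 mg/L
Dose 2 (345 mg at t=2 h): 345·exp(−0.03151·6) = 285.575 mg/L
Dose 3 (45 mg at t=4 h): 45·exp(−0.03151·4) = 39.672 mg/L
Dose 4 (125 mg at t=6 h): 125·exp(−0.03151·2) = 117.366 mg/L
C(8) = 174.871 + 285.575 + 39.672 + 117.366 = 617.484 mg/L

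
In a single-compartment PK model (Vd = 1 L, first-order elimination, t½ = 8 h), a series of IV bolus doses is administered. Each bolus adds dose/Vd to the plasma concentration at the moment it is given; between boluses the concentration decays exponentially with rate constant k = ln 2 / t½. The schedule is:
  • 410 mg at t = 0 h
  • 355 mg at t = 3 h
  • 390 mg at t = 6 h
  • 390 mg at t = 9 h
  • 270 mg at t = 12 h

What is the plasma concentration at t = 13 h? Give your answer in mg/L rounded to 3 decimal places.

k = ln 2 / 8 = 0.08664 per h
Dose 1 (410 mg at t=0 h): 410·exp(−0.08664·13) = 132.926 mg/L
Dose 2 (355 mg at t=3 h): 355·exp(−0.08664·10) = 149.259 mg/L
Dose 3 (390 mg at t=6 h): 390·exp(−0.08664·7) = 212.649 mg/L
Dose 4 (390 mg at t=9 h): 390·exp(−0.08664·4) = 275.772 mg/L
Dose 5 (270 mg at t=12 h): 270·exp(−0.08664·1) = 247.591 mg/L
C(13) = 132.926 + 149.259 + 212.649 + 275.772 + 247.591 = 1018.197 mg/L

1018.197 mg/L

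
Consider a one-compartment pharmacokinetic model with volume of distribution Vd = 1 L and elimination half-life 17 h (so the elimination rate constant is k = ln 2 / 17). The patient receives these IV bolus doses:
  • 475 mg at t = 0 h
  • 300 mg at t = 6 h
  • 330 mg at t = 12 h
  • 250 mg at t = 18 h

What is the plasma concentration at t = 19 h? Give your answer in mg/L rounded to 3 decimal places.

k = ln 2 / 17 = 0.04077 per h
Dose 1 (475 mg at t=0 h): 475·exp(−0.04077·19) = 218.901 mg/L
Dose 2 (300 mg at t=6 h): 300·exp(−0.04077·13) = 176.572 mg/L
Dose 3 (330 mg at t=12 h): 330·exp(−0.04077·7) = 248.062 mg/L
Dose 4 (250 mg at t=18 h): 250·exp(−0.04077·1) = 240.012 mg/L
C(19) = 218.901 + 176.572 + 248.062 + 240.012 = 883.547 mg/L

883.547 mg/L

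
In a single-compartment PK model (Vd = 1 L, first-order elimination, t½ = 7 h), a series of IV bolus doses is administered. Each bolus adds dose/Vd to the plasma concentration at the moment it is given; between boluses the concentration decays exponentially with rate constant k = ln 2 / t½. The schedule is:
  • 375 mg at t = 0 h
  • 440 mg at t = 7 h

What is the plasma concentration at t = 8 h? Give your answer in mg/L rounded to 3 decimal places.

k = ln 2 / 7 = 0.09902 per h
Dose 1 (375 mg at t=0 h): 375·exp(−0.09902·8) = 169.823 mg/L
Dose 2 (440 mg at t=7 h): 440·exp(−0.09902·1) = 398.518 mg/L
C(8) = 169.823 + 398.518 = 568.342 mg/L

568.342 mg/L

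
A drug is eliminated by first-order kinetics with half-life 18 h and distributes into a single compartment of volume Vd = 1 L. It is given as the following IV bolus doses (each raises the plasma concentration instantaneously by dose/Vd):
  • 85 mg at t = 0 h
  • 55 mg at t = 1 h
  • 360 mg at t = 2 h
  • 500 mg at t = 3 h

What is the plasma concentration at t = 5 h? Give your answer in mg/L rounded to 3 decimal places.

900.922 mg/L

k = ln 2 / 18 = 0.03851 per h
Dose 1 (85 mg at t=0 h): 85·exp(−0.03851·5) = 70.113 mg/L
Dose 2 (55 mg at t=1 h): 55·exp(−0.03851·4) = 47.148 mg/L
Dose 3 (360 mg at t=2 h): 360·exp(−0.03851·3) = 320.724 mg/L
Dose 4 (500 mg at t=3 h): 500·exp(−0.03851·2) = 462.937 mg/L
C(5) = 70.113 + 47.148 + 320.724 + 462.937 = 900.922 mg/L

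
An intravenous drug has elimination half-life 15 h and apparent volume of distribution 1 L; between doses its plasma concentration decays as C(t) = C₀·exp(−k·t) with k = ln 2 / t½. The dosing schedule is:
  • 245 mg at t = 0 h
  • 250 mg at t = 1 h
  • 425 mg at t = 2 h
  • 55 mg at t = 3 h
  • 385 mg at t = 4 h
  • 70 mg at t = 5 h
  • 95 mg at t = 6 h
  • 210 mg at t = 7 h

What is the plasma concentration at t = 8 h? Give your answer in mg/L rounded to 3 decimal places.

1384.032 mg/L

k = ln 2 / 15 = 0.04621 per h
Dose 1 (245 mg at t=0 h): 245·exp(−0.04621·8) = 169.284 mg/L
Dose 2 (250 mg at t=1 h): 250·exp(−0.04621·7) = 180.909 mg/L
Dose 3 (425 mg at t=2 h): 425·exp(−0.04621·6) = 322.090 mg/L
Dose 4 (55 mg at t=3 h): 55·exp(−0.04621·5) = 43.654 mg/L
Dose 5 (385 mg at t=4 h): 385·exp(−0.04621·4) = 320.027 mg/L
Dose 6 (70 mg at t=5 h): 70·exp(−0.04621·3) = 60.939 mg/L
Dose 7 (95 mg at t=6 h): 95·exp(−0.04621·2) = 86.614 mg/L
Dose 8 (210 mg at t=7 h): 210·exp(−0.04621·1) = 200.517 mg/L
C(8) = 169.284 + 180.909 + 322.090 + 43.654 + 320.027 + 60.939 + 86.614 + 200.517 = 1384.032 mg/L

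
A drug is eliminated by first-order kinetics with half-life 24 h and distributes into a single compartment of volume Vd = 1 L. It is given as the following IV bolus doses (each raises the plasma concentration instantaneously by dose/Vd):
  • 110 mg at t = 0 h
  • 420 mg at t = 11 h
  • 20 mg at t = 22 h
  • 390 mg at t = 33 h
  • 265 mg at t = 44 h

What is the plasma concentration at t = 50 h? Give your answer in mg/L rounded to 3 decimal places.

k = ln 2 / 24 = 0.02888 per h
Dose 1 (110 mg at t=0 h): 110·exp(−0.02888·50) = 25.957 mg/L
Dose 2 (420 mg at t=11 h): 420·exp(−0.02888·39) = 136.168 mg/L
Dose 3 (20 mg at t=22 h): 20·exp(−0.02888·28) = 8.909 mg/L
Dose 4 (390 mg at t=33 h): 390·exp(−0.02888·17) = 238.690 mg/L
Dose 5 (265 mg at t=44 h): 265·exp(−0.02888·6) = 222.838 mg/L
C(50) = 25.957 + 136.168 + 8.909 + 238.690 + 222.838 = 632.562 mg/L

632.562 mg/L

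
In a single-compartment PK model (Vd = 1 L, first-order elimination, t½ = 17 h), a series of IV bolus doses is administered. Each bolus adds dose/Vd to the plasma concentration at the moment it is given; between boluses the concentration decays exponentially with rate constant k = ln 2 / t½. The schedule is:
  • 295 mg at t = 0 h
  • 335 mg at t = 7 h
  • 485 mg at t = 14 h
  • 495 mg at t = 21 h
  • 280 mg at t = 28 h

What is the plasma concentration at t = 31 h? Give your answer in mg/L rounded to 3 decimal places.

k = ln 2 / 17 = 0.04077 per h
Dose 1 (295 mg at t=0 h): 295·exp(−0.04077·31) = 83.346 mg/L
Dose 2 (335 mg at t=7 h): 335·exp(−0.04077·24) = 125.910 mg/L
Dose 3 (485 mg at t=14 h): 485·exp(−0.04077·17) = 242.500 mg/L
Dose 4 (495 mg at t=21 h): 495·exp(−0.04077·10) = 329.252 mg/L
Dose 5 (280 mg at t=28 h): 280·exp(−0.04077·3) = 247.762 mg/L
C(31) = 83.346 + 125.910 + 242.500 + 329.252 + 247.762 = 1028.771 mg/L

1028.771 mg/L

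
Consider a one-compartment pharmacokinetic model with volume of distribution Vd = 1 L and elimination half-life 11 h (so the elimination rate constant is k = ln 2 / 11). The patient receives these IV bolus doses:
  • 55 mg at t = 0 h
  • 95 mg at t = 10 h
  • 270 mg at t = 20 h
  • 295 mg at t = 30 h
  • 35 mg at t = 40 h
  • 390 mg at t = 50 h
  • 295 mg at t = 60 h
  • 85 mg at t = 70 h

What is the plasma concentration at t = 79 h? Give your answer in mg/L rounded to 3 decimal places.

224.647 mg/L

k = ln 2 / 11 = 0.06301 per h
Dose 1 (55 mg at t=0 h): 55·exp(−0.06301·79) = 0.379 mg/L
Dose 2 (95 mg at t=10 h): 95·exp(−0.06301·69) = 1.229 mg/L
Dose 3 (270 mg at t=20 h): 270·exp(−0.06301·59) = 6.558 mg/L
Dose 4 (295 mg at t=30 h): 295·exp(−0.06301·49) = 13.455 mg/L
Dose 5 (35 mg at t=40 h): 35·exp(−0.06301·39) = 2.998 mg/L
Dose 6 (390 mg at t=50 h): 390·exp(−0.06301·29) = 62.725 mg/L
Dose 7 (295 mg at t=60 h): 295·exp(−0.06301·19) = 89.097 mg/L
Dose 8 (85 mg at t=70 h): 85·exp(−0.06301·9) = 48.208 mg/L
C(79) = 0.379 + 1.229 + 6.558 + 13.455 + 2.998 + 62.725 + 89.097 + 48.208 = 224.647 mg/L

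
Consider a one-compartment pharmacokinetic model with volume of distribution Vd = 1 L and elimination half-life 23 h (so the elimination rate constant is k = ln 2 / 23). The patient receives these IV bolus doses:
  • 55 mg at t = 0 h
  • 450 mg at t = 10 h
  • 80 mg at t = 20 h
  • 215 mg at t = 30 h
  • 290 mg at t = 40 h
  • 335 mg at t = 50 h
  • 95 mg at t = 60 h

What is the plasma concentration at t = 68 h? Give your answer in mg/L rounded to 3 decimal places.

k = ln 2 / 23 = 0.03014 per h
Dose 1 (55 mg at t=0 h): 55·exp(−0.03014·68) = 7.085 mg/L
Dose 2 (450 mg at t=10 h): 450·exp(−0.03014·58) = 78.360 mg/L
Dose 3 (80 mg at t=20 h): 80·exp(−0.03014·48) = 18.830 mg/L
Dose 4 (215 mg at t=30 h): 215·exp(−0.03014·38) = 68.404 mg/L
Dose 5 (290 mg at t=40 h): 290·exp(−0.03014·28) = 124.717 mg/L
Dose 6 (335 mg at t=50 h): 335·exp(−0.03014·18) = 194.740 mg/L
Dose 7 (95 mg at t=60 h): 95·exp(−0.03014·8) = 74.648 mg/L
C(68) = 7.085 + 78.360 + 18.830 + 68.404 + 124.717 + 194.740 + 74.648 = 566.785 mg/L

566.785 mg/L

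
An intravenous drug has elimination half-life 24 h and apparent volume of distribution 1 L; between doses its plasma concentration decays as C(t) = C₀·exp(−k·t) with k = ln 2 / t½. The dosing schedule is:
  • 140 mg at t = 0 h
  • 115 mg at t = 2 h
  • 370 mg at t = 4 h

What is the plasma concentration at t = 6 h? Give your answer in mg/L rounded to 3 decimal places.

569.412 mg/L

k = ln 2 / 24 = 0.02888 per h
Dose 1 (140 mg at t=0 h): 140·exp(−0.02888·6) = 117.725 mg/L
Dose 2 (115 mg at t=2 h): 115·exp(−0.02888·4) = 102.453 mg/L
Dose 3 (370 mg at t=4 h): 370·exp(−0.02888·2) = 349.233 mg/L
C(6) = 117.725 + 102.453 + 349.233 = 569.412 mg/L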